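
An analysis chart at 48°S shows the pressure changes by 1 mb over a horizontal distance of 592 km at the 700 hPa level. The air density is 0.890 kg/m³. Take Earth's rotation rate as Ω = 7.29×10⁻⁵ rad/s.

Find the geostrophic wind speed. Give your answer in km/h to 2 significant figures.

Coriolis parameter at 48°S:
f = 2Ω sin φ = 2 × 7.29×10⁻⁵ × sin 48° = 1.08×10⁻⁴ s⁻¹
Pressure gradient: |∂P/∂n| = 100 Pa / 592000 m = 1.69×10⁻⁴ Pa/m
Geostrophic balance (pressure-gradient force = Coriolis force):
V_g = (1/(fρ)) |∂P/∂n| = 1.69×10⁻⁴ / (1.08×10⁻⁴ × 0.890) = 1.75 m/s
Converting: 1.75 m/s × 3.6 = 6.3 km/h

6.3 km/h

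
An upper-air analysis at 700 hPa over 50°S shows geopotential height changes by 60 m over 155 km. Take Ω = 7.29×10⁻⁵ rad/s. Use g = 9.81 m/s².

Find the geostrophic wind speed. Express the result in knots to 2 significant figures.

Coriolis parameter at 50°S:
f = 2Ω sin φ = 2 × 7.29×10⁻⁵ × sin 50° = 1.12×10⁻⁴ s⁻¹
Height gradient: |∂Z/∂n| = 60 m / 155000 m = 3.87×10⁻⁴
On a pressure surface, geostrophic balance gives V_g = (g/f)|∂Z/∂n|:
V_g = 9.81 × 3.87×10⁻⁴ / 1.12×10⁻⁴ = 34.0 m/s
Converting: 34.0 m/s × 1.944 = 66 knots

66 knots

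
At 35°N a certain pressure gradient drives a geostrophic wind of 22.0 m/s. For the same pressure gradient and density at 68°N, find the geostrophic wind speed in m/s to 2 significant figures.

14 m/s

With the same pressure gradient and density, V_g ∝ 1/f ∝ 1/sin φ.
V₂ = V₁ · sin φ₁ / sin φ₂ = 22.0 × sin 35° / sin 68°
V₂ = 22.0 × 0.5736/0.9272 = 14 m/s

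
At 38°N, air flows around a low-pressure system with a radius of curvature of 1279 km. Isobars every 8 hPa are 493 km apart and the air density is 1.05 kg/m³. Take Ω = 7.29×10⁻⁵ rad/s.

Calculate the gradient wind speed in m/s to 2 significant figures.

Coriolis parameter at 38°N:
f = 2Ω sin φ = 2 × 7.29×10⁻⁵ × sin 38° = 8.98×10⁻⁵ s⁻¹
Pressure gradient: |∂P/∂n| = 800 Pa / 493000 m = 1.62×10⁻³ Pa/m
Geostrophic speed: V_g = |∂P/∂n|/(fρ) = 1.62×10⁻³/(8.98×10⁻⁵ × 1.05) = 17.2 m/s
Around a low, centrifugal force acts outward with Coriolis, so pressure-gradient force balances both:
(1/ρ)|∂P/∂n| = fV + V²/R  →  V² + fR·V − fR·V_g = 0
With fR = 8.98×10⁻⁵ × 1279×10³ m = 115 m/s:
V = [−fR + √((fR)² + 4 fR V_g)]/2 = [−115 + √(115² + 4×115×17.2)]/2 = 15.2 m/s
Subgeostrophic (V < V_g = 17.2 m/s), as expected around a low.

15 m/s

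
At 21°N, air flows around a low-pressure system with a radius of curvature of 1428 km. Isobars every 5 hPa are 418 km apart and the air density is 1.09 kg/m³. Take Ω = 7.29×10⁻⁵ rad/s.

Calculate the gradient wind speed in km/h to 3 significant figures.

Coriolis parameter at 21°N:
f = 2Ω sin φ = 2 × 7.29×10⁻⁵ × sin 21° = 5.23×10⁻⁵ s⁻¹
Pressure gradient: |∂P/∂n| = 500 Pa / 418000 m = 1.20×10⁻³ Pa/m
Geostrophic speed: V_g = |∂P/∂n|/(fρ) = 1.20×10⁻³/(5.23×10⁻⁵ × 1.09) = 21.0 m/s
Around a low, centrifugal force acts outward with Coriolis, so pressure-gradient force balances both:
(1/ρ)|∂P/∂n| = fV + V²/R  →  V² + fR·V − fR·V_g = 0
With fR = 5.23×10⁻⁵ × 1428×10³ m = 74.6 m/s:
V = [−fR + √((fR)² + 4 fR V_g)]/2 = [−74.6 + √(74.6² + 4×74.6×21)]/2 = 17.1 m/s
Subgeostrophic (V < V_g = 21 m/s), as expected around a low.
Converting: 17.1 m/s × 3.6 = 61.5 km/h

61.5 km/h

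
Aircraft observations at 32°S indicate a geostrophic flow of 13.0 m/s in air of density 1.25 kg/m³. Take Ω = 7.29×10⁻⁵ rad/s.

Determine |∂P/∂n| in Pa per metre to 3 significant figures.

Coriolis parameter at 32°S:
f = 2Ω sin φ = 2 × 7.29×10⁻⁵ × sin 32° = 7.73×10⁻⁵ s⁻¹
Geostrophic balance rearranged: |∂P/∂n| = f ρ V_g
|∂P/∂n| = 7.73×10⁻⁵ × 1.25 × 13.0 = 1.26×10⁻³ Pa/m

1.26×10⁻³ Pa/m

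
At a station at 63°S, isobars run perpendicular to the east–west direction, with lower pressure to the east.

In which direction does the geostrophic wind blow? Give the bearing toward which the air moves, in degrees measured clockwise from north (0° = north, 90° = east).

The pressure-gradient force points toward the east (bearing 090°).
Geostrophic balance: in the Southern Hemisphere the Coriolis force deflects motion to the left, so the geostrophic wind blows 90° to the left of the pressure-gradient force (low pressure on the right).
Rotating 090° by 90° counterclockwise gives 000° — the wind blows toward the north.

000°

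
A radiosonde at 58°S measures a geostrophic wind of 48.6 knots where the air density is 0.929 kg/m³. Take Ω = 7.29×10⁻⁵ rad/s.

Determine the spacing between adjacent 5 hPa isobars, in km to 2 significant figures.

170 km

Coriolis parameter at 58°S:
f = 2Ω sin φ = 2 × 7.29×10⁻⁵ × sin 58° = 1.24×10⁻⁴ s⁻¹
Wind speed in SI: 48.6 knots = 25.0 m/s
Geostrophic balance rearranged: |∂P/∂n| = f ρ V_g
|∂P/∂n| = 1.24×10⁻⁴ × 0.929 × 25.0 = 2.87×10⁻³ Pa/m
Isobar spacing: Δn = ΔP/|∂P/∂n| = 500 Pa / 2.87×10⁻³ Pa/m = 174101 m ≈ 170 km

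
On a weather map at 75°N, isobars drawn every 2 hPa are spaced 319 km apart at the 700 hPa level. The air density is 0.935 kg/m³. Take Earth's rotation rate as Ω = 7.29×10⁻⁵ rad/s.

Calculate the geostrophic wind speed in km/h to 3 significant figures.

17.1 km/h

Coriolis parameter at 75°N:
f = 2Ω sin φ = 2 × 7.29×10⁻⁵ × sin 75° = 1.41×10⁻⁴ s⁻¹
Pressure gradient: |∂P/∂n| = 200 Pa / 319000 m = 6.27×10⁻⁴ Pa/m
Geostrophic balance (pressure-gradient force = Coriolis force):
V_g = (1/(fρ)) |∂P/∂n| = 6.27×10⁻⁴ / (1.41×10⁻⁴ × 0.935) = 4.76 m/s
Converting: 4.76 m/s × 3.6 = 17.1 km/h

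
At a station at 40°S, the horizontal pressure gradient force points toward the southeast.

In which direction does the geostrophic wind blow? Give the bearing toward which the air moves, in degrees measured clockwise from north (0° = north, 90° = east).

045°

The pressure-gradient force points toward the southeast (bearing 135°).
Geostrophic balance: in the Southern Hemisphere the Coriolis force deflects motion to the left, so the geostrophic wind blows 90° to the left of the pressure-gradient force (low pressure on the right).
Rotating 135° by 90° counterclockwise gives 045° — the wind blows toward the northeast.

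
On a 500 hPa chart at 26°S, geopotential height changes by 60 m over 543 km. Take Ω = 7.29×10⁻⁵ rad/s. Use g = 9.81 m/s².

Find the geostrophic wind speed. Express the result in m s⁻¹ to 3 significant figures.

Coriolis parameter at 26°S:
f = 2Ω sin φ = 2 × 7.29×10⁻⁵ × sin 26° = 6.39×10⁻⁵ s⁻¹
Height gradient: |∂Z/∂n| = 60 m / 543000 m = 1.10×10⁻⁴
On a pressure surface, geostrophic balance gives V_g = (g/f)|∂Z/∂n|:
V_g = 9.81 × 1.10×10⁻⁴ / 6.39×10⁻⁵ = 17.0 m/s

17.0 m s⁻¹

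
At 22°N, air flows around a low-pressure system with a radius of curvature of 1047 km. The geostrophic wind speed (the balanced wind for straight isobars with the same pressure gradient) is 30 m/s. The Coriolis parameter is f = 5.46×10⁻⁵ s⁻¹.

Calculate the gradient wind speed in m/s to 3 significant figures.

Around a low, centrifugal force acts outward with Coriolis, so pressure-gradient force balances both:
(1/ρ)|∂P/∂n| = fV + V²/R  →  V² + fR·V − fR·V_g = 0
With fR = 5.46×10⁻⁵ × 1047×10³ m = 57.2 m/s:
V = [−fR + √((fR)² + 4 fR V_g)]/2 = [−57.2 + √(57.2² + 4×57.2×30)]/2 = 21.7 m/s
Subgeostrophic (V < V_g = 30 m/s), as expected around a low.

21.7 m/s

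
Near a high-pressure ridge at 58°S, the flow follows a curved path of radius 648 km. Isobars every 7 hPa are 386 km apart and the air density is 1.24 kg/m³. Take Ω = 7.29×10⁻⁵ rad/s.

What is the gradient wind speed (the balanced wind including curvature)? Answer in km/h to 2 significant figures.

Coriolis parameter at 58°S:
f = 2Ω sin φ = 2 × 7.29×10⁻⁵ × sin 58° = 1.24×10⁻⁴ s⁻¹
Pressure gradient: |∂P/∂n| = 700 Pa / 386000 m = 1.81×10⁻³ Pa/m
Geostrophic speed: V_g = |∂P/∂n|/(fρ) = 1.81×10⁻³/(1.24×10⁻⁴ × 1.24) = 11.8 m/s
Around a high, pressure-gradient force acts outward with centrifugal, so Coriolis balances both:
fV = (1/ρ)|∂P/∂n| + V²/R  →  V² − fR·V + fR·V_g = 0
With fR = 1.24×10⁻⁴ × 648×10³ m = 80.1 m/s:
V = [fR − √((fR)² − 4 fR V_g)]/2 = [80.1 − √(80.1² − 4×80.1×11.8)]/2 = 14.4 m/s
Supergeostrophic (V > V_g = 11.8 m/s), as expected around a high.
Converting: 14.4 m/s × 3.6 = 52 km/h

52 km/h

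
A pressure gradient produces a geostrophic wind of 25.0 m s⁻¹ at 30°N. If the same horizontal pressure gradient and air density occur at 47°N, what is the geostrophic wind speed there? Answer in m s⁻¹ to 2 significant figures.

With the same pressure gradient and density, V_g ∝ 1/f ∝ 1/sin φ.
V₂ = V₁ · sin φ₁ / sin φ₂ = 25.0 × sin 30° / sin 47°
V₂ = 25.0 × 0.5000/0.7314 = 17 m s⁻¹

17 m s⁻¹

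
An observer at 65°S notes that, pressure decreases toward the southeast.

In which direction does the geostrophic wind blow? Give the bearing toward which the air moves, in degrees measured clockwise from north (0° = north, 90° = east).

045°

The pressure-gradient force points toward the southeast (bearing 135°).
Geostrophic balance: in the Southern Hemisphere the Coriolis force deflects motion to the left, so the geostrophic wind blows 90° to the left of the pressure-gradient force (low pressure on the right).
Rotating 135° by 90° counterclockwise gives 045° — the wind blows toward the northeast.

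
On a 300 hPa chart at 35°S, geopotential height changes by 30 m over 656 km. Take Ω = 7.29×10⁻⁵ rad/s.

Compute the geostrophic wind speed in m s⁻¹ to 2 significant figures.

Coriolis parameter at 35°S:
f = 2Ω sin φ = 2 × 7.29×10⁻⁵ × sin 35° = 8.36×10⁻⁵ s⁻¹
Height gradient: |∂Z/∂n| = 30 m / 656000 m = 4.57×10⁻⁵
On a pressure surface, geostrophic balance gives V_g = (g/f)|∂Z/∂n|:
V_g = 9.81 × 4.57×10⁻⁵ / 8.36×10⁻⁵ = 5.36 m/s

5.4 m s⁻¹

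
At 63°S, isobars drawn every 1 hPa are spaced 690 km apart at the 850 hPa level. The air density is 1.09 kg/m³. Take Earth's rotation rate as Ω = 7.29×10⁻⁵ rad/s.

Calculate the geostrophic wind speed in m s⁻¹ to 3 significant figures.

1.02 m s⁻¹

Coriolis parameter at 63°S:
f = 2Ω sin φ = 2 × 7.29×10⁻⁵ × sin 63° = 1.30×10⁻⁴ s⁻¹
Pressure gradient: |∂P/∂n| = 100 Pa / 690000 m = 1.45×10⁻⁴ Pa/m
Geostrophic balance (pressure-gradient force = Coriolis force):
V_g = (1/(fρ)) |∂P/∂n| = 1.45×10⁻⁴ / (1.30×10⁻⁴ × 1.09) = 1.02 m/s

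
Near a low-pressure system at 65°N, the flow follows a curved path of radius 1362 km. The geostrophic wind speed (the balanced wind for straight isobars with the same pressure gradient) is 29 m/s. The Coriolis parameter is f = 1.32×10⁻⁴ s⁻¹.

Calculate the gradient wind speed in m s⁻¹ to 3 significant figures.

Around a low, centrifugal force acts outward with Coriolis, so pressure-gradient force balances both:
(1/ρ)|∂P/∂n| = fV + V²/R  →  V² + fR·V − fR·V_g = 0
With fR = 1.32×10⁻⁴ × 1362×10³ m = 180 m/s:
V = [−fR + √((fR)² + 4 fR V_g)]/2 = [−180 + √(180² + 4×180×29)]/2 = 25.4 m/s
Subgeostrophic (V < V_g = 29 m/s), as expected around a low.

25.4 m s⁻¹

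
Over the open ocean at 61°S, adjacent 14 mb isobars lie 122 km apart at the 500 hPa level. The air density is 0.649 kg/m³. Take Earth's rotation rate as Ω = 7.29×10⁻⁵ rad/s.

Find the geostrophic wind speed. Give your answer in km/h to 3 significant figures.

Coriolis parameter at 61°S:
f = 2Ω sin φ = 2 × 7.29×10⁻⁵ × sin 61° = 1.28×10⁻⁴ s⁻¹
Pressure gradient: |∂P/∂n| = 1400 Pa / 122000 m = 1.15×10⁻² Pa/m
Geostrophic balance (pressure-gradient force = Coriolis force):
V_g = (1/(fρ)) |∂P/∂n| = 1.15×10⁻² / (1.28×10⁻⁴ × 0.649) = 139 m/s
Converting: 139 m/s × 3.6 = 499 km/h

499 km/h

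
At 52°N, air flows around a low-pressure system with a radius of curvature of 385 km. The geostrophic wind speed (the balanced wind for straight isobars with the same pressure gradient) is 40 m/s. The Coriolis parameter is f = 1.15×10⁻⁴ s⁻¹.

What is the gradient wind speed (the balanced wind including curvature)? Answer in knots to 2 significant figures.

Around a low, centrifugal force acts outward with Coriolis, so pressure-gradient force balances both:
(1/ρ)|∂P/∂n| = fV + V²/R  →  V² + fR·V − fR·V_g = 0
With fR = 1.15×10⁻⁴ × 385×10³ m = 44.3 m/s:
V = [−fR + √((fR)² + 4 fR V_g)]/2 = [−44.3 + √(44.3² + 4×44.3×40)]/2 = 25.4 m/s
Subgeostrophic (V < V_g = 40 m/s), as expected around a low.
Converting: 25.4 m/s × 1.944 = 49 knots

49 knots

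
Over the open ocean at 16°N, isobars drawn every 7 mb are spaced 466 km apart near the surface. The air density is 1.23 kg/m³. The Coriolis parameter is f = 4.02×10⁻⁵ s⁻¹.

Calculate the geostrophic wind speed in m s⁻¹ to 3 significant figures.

Pressure gradient: |∂P/∂n| = 700 Pa / 466000 m = 1.50×10⁻³ Pa/m
Geostrophic balance (pressure-gradient force = Coriolis force):
V_g = (1/(fρ)) |∂P/∂n| = 1.50×10⁻³ / (4.02×10⁻⁵ × 1.23) = 30.4 m/s

30.4 m s⁻¹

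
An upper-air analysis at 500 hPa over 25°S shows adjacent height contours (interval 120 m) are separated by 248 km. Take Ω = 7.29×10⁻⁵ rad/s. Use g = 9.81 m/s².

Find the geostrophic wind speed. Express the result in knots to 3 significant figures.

Coriolis parameter at 25°S:
f = 2Ω sin φ = 2 × 7.29×10⁻⁵ × sin 25° = 6.16×10⁻⁵ s⁻¹
Height gradient: |∂Z/∂n| = 120 m / 248000 m = 4.84×10⁻⁴
On a pressure surface, geostrophic balance gives V_g = (g/f)|∂Z/∂n|:
V_g = 9.81 × 4.84×10⁻⁴ / 6.16×10⁻⁵ = 77.0 m/s
Converting: 77.0 m/s × 1.944 = 150 knots

150 knots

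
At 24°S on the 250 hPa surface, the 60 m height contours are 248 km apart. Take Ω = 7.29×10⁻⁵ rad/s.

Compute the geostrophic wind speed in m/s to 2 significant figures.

Coriolis parameter at 24°S:
f = 2Ω sin φ = 2 × 7.29×10⁻⁵ × sin 24° = 5.93×10⁻⁵ s⁻¹
Height gradient: |∂Z/∂n| = 60 m / 248000 m = 2.42×10⁻⁴
On a pressure surface, geostrophic balance gives V_g = (g/f)|∂Z/∂n|:
V_g = 9.81 × 2.42×10⁻⁴ / 5.93×10⁻⁵ = 40.0 m/s

40 m/s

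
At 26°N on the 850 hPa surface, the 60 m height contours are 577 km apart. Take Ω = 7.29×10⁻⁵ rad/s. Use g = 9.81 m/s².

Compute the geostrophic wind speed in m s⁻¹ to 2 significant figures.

Coriolis parameter at 26°N:
f = 2Ω sin φ = 2 × 7.29×10⁻⁵ × sin 26° = 6.39×10⁻⁵ s⁻¹
Height gradient: |∂Z/∂n| = 60 m / 577000 m = 1.04×10⁻⁴
On a pressure surface, geostrophic balance gives V_g = (g/f)|∂Z/∂n|:
V_g = 9.81 × 1.04×10⁻⁴ / 6.39×10⁻⁵ = 16.0 m/s

16 m s⁻¹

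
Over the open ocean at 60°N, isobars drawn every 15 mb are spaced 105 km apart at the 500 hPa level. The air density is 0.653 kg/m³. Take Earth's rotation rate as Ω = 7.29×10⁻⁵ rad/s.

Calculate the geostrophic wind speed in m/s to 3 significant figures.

173 m/s

Coriolis parameter at 60°N:
f = 2Ω sin φ = 2 × 7.29×10⁻⁵ × sin 60° = 1.26×10⁻⁴ s⁻¹
Pressure gradient: |∂P/∂n| = 1500 Pa / 105000 m = 1.43×10⁻² Pa/m
Geostrophic balance (pressure-gradient force = Coriolis force):
V_g = (1/(fρ)) |∂P/∂n| = 1.43×10⁻² / (1.26×10⁻⁴ × 0.653) = 173 m/s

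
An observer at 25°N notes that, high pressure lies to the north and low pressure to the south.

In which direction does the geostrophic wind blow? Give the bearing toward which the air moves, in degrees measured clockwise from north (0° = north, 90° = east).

270°

The pressure-gradient force points toward the south (bearing 180°).
Geostrophic balance: in the Northern Hemisphere the Coriolis force deflects motion to the right, so the geostrophic wind blows 90° to the right of the pressure-gradient force (low pressure on the left).
Rotating 180° by 90° clockwise gives 270° — the wind blows toward the west.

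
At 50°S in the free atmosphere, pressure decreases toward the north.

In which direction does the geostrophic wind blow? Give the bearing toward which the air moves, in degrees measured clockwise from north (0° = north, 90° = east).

270°

The pressure-gradient force points toward the north (bearing 000°).
Geostrophic balance: in the Southern Hemisphere the Coriolis force deflects motion to the left, so the geostrophic wind blows 90° to the left of the pressure-gradient force (low pressure on the right).
Rotating 000° by 90° counterclockwise gives 270° — the wind blows toward the west.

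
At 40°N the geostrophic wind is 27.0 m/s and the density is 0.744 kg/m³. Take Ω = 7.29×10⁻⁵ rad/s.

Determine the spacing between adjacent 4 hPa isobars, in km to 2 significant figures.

210 km

Coriolis parameter at 40°N:
f = 2Ω sin φ = 2 × 7.29×10⁻⁵ × sin 40° = 9.37×10⁻⁵ s⁻¹
Geostrophic balance rearranged: |∂P/∂n| = f ρ V_g
|∂P/∂n| = 9.37×10⁻⁵ × 0.744 × 27.0 = 1.88×10⁻³ Pa/m
Isobar spacing: Δn = ΔP/|∂P/∂n| = 400 Pa / 1.88×10⁻³ Pa/m = 212470 m ≈ 210 km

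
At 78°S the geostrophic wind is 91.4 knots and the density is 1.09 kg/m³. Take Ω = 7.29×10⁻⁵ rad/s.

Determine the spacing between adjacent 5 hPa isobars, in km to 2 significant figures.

Coriolis parameter at 78°S:
f = 2Ω sin φ = 2 × 7.29×10⁻⁵ × sin 78° = 1.43×10⁻⁴ s⁻¹
Wind speed in SI: 91.4 knots = 47.0 m/s
Geostrophic balance rearranged: |∂P/∂n| = f ρ V_g
|∂P/∂n| = 1.43×10⁻⁴ × 1.09 × 47.0 = 7.31×10⁻³ Pa/m
Isobar spacing: Δn = ΔP/|∂P/∂n| = 500 Pa / 7.31×10⁻³ Pa/m = 68406 m ≈ 68 km

68 km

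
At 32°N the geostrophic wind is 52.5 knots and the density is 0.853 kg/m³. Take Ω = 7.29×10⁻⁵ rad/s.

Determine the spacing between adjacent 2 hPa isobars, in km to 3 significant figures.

Coriolis parameter at 32°N:
f = 2Ω sin φ = 2 × 7.29×10⁻⁵ × sin 32° = 7.73×10⁻⁵ s⁻¹
Wind speed in SI: 52.5 knots = 27.0 m/s
Geostrophic balance rearranged: |∂P/∂n| = f ρ V_g
|∂P/∂n| = 7.73×10⁻⁵ × 0.853 × 27.0 = 1.78×10⁻³ Pa/m
Isobar spacing: Δn = ΔP/|∂P/∂n| = 200 Pa / 1.78×10⁻³ Pa/m = 112361 m ≈ 112 km

112 km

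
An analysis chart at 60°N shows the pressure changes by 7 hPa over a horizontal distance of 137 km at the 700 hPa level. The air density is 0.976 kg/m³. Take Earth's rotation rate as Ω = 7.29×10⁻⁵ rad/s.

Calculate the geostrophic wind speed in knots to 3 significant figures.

Coriolis parameter at 60°N:
f = 2Ω sin φ = 2 × 7.29×10⁻⁵ × sin 60° = 1.26×10⁻⁴ s⁻¹
Pressure gradient: |∂P/∂n| = 700 Pa / 137000 m = 5.11×10⁻³ Pa/m
Geostrophic balance (pressure-gradient force = Coriolis force):
V_g = (1/(fρ)) |∂P/∂n| = 5.11×10⁻³ / (1.26×10⁻⁴ × 0.976) = 41.5 m/s
Converting: 41.5 m/s × 1.944 = 80.6 knots

80.6 knots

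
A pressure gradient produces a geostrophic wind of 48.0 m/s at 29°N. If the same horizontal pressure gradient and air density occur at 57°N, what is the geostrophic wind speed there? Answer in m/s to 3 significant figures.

With the same pressure gradient and density, V_g ∝ 1/f ∝ 1/sin φ.
V₂ = V₁ · sin φ₁ / sin φ₂ = 48.0 × sin 29° / sin 57°
V₂ = 48.0 × 0.4848/0.8387 = 27.7 m/s

27.7 m/s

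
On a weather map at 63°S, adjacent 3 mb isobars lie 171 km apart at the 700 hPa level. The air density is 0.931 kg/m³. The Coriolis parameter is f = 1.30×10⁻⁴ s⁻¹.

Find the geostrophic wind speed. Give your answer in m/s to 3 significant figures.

14.5 m/s

Pressure gradient: |∂P/∂n| = 300 Pa / 171000 m = 1.75×10⁻³ Pa/m
Geostrophic balance (pressure-gradient force = Coriolis force):
V_g = (1/(fρ)) |∂P/∂n| = 1.75×10⁻³ / (1.30×10⁻⁴ × 0.931) = 14.5 m/s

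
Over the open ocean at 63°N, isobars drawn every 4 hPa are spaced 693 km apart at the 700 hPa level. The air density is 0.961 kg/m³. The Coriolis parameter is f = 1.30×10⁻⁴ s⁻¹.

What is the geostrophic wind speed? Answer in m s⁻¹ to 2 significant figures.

Pressure gradient: |∂P/∂n| = 400 Pa / 693000 m = 5.77×10⁻⁴ Pa/m
Geostrophic balance (pressure-gradient force = Coriolis force):
V_g = (1/(fρ)) |∂P/∂n| = 5.77×10⁻⁴ / (1.30×10⁻⁴ × 0.961) = 4.62 m/s

4.6 m s⁻¹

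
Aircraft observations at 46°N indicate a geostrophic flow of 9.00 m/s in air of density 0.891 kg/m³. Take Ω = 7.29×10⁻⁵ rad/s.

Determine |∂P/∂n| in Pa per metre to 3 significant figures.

8.41×10⁻⁴ Pa/m

Coriolis parameter at 46°N:
f = 2Ω sin φ = 2 × 7.29×10⁻⁵ × sin 46° = 1.05×10⁻⁴ s⁻¹
Geostrophic balance rearranged: |∂P/∂n| = f ρ V_g
|∂P/∂n| = 1.05×10⁻⁴ × 0.891 × 9.00 = 8.41×10⁻⁴ Pa/m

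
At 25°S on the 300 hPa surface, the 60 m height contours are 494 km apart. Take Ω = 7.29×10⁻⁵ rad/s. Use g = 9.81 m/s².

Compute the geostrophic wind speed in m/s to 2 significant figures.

Coriolis parameter at 25°S:
f = 2Ω sin φ = 2 × 7.29×10⁻⁵ × sin 25° = 6.16×10⁻⁵ s⁻¹
Height gradient: |∂Z/∂n| = 60 m / 494000 m = 1.21×10⁻⁴
On a pressure surface, geostrophic balance gives V_g = (g/f)|∂Z/∂n|:
V_g = 9.81 × 1.21×10⁻⁴ / 6.16×10⁻⁵ = 19.3 m/s

19 m/s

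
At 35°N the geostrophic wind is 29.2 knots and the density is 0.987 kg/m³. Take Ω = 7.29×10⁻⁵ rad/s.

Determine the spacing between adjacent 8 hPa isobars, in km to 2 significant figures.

Coriolis parameter at 35°N:
f = 2Ω sin φ = 2 × 7.29×10⁻⁵ × sin 35° = 8.36×10⁻⁵ s⁻¹
Wind speed in SI: 29.2 knots = 15.0 m/s
Geostrophic balance rearranged: |∂P/∂n| = f ρ V_g
|∂P/∂n| = 8.36×10⁻⁵ × 0.987 × 15.0 = 1.24×10⁻³ Pa/m
Isobar spacing: Δn = ΔP/|∂P/∂n| = 800 Pa / 1.24×10⁻³ Pa/m = 645213 m ≈ 650 km

650 km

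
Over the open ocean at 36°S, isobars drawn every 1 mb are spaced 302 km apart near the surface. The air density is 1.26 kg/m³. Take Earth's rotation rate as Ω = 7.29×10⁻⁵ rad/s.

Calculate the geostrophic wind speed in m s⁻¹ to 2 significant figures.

3.1 m s⁻¹

Coriolis parameter at 36°S:
f = 2Ω sin φ = 2 × 7.29×10⁻⁵ × sin 36° = 8.57×10⁻⁵ s⁻¹
Pressure gradient: |∂P/∂n| = 100 Pa / 302000 m = 3.31×10⁻⁴ Pa/m
Geostrophic balance (pressure-gradient force = Coriolis force):
V_g = (1/(fρ)) |∂P/∂n| = 3.31×10⁻⁴ / (8.57×10⁻⁵ × 1.26) = 3.07 m/s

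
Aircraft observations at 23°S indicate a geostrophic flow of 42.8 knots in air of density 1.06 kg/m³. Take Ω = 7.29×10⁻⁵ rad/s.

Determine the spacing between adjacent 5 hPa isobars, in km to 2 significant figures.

Coriolis parameter at 23°S:
f = 2Ω sin φ = 2 × 7.29×10⁻⁵ × sin 23° = 5.70×10⁻⁵ s⁻¹
Wind speed in SI: 42.8 knots = 22.0 m/s
Geostrophic balance rearranged: |∂P/∂n| = f ρ V_g
|∂P/∂n| = 5.70×10⁻⁵ × 1.06 × 22.0 = 1.33×10⁻³ Pa/m
Isobar spacing: Δn = ΔP/|∂P/∂n| = 500 Pa / 1.33×10⁻³ Pa/m = 376051 m ≈ 380 km

380 km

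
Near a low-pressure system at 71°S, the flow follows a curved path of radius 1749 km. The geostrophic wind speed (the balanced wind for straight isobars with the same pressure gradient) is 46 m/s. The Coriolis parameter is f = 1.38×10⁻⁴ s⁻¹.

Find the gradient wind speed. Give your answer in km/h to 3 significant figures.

142 km/h

Around a low, centrifugal force acts outward with Coriolis, so pressure-gradient force balances both:
(1/ρ)|∂P/∂n| = fV + V²/R  →  V² + fR·V − fR·V_g = 0
With fR = 1.38×10⁻⁴ × 1749×10³ m = 241 m/s:
V = [−fR + √((fR)² + 4 fR V_g)]/2 = [−241 + √(241² + 4×241×46)]/2 = 39.5 m/s
Subgeostrophic (V < V_g = 46 m/s), as expected around a low.
Converting: 39.5 m/s × 3.6 = 142 km/h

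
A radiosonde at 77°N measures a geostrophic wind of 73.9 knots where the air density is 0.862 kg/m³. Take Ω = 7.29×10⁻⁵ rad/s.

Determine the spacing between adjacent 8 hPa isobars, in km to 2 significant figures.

Coriolis parameter at 77°N:
f = 2Ω sin φ = 2 × 7.29×10⁻⁵ × sin 77° = 1.42×10⁻⁴ s⁻¹
Wind speed in SI: 73.9 knots = 38.0 m/s
Geostrophic balance rearranged: |∂P/∂n| = f ρ V_g
|∂P/∂n| = 1.42×10⁻⁴ × 0.862 × 38.0 = 4.66×10⁻³ Pa/m
Isobar spacing: Δn = ΔP/|∂P/∂n| = 800 Pa / 4.66×10⁻³ Pa/m = 171838 m ≈ 170 km

170 km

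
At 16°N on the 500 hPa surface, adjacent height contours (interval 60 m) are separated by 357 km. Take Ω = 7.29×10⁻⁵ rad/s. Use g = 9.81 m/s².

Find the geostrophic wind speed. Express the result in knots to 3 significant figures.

79.7 knots

Coriolis parameter at 16°N:
f = 2Ω sin φ = 2 × 7.29×10⁻⁵ × sin 16° = 4.02×10⁻⁵ s⁻¹
Height gradient: |∂Z/∂n| = 60 m / 357000 m = 1.68×10⁻⁴
On a pressure surface, geostrophic balance gives V_g = (g/f)|∂Z/∂n|:
V_g = 9.81 × 1.68×10⁻⁴ / 4.02×10⁻⁵ = 41.0 m/s
Converting: 41.0 m/s × 1.944 = 79.7 knots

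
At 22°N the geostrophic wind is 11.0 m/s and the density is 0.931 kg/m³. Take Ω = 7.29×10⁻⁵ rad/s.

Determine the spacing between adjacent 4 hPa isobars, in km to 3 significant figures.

Coriolis parameter at 22°N:
f = 2Ω sin φ = 2 × 7.29×10⁻⁵ × sin 22° = 5.46×10⁻⁵ s⁻¹
Geostrophic balance rearranged: |∂P/∂n| = f ρ V_g
|∂P/∂n| = 5.46×10⁻⁵ × 0.931 × 11.0 = 5.59×10⁻⁴ Pa/m
Isobar spacing: Δn = ΔP/|∂P/∂n| = 400 Pa / 5.59×10⁻⁴ Pa/m = 715129 m ≈ 715 km

715 km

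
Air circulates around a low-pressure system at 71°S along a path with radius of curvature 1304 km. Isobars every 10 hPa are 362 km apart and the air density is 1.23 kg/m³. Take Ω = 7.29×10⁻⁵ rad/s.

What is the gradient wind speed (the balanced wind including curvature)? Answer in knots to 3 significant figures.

29.2 knots

Coriolis parameter at 71°S:
f = 2Ω sin φ = 2 × 7.29×10⁻⁵ × sin 71° = 1.38×10⁻⁴ s⁻¹
Pressure gradient: |∂P/∂n| = 1000 Pa / 362000 m = 2.76×10⁻³ Pa/m
Geostrophic speed: V_g = |∂P/∂n|/(fρ) = 2.76×10⁻³/(1.38×10⁻⁴ × 1.23) = 16.3 m/s
Around a low, centrifugal force acts outward with Coriolis, so pressure-gradient force balances both:
(1/ρ)|∂P/∂n| = fV + V²/R  →  V² + fR·V − fR·V_g = 0
With fR = 1.38×10⁻⁴ × 1304×10³ m = 180 m/s:
V = [−fR + √((fR)² + 4 fR V_g)]/2 = [−180 + √(180² + 4×180×16.3)]/2 = 15 m/s
Subgeostrophic (V < V_g = 16.3 m/s), as expected around a low.
Converting: 15 m/s × 1.944 = 29.2 knots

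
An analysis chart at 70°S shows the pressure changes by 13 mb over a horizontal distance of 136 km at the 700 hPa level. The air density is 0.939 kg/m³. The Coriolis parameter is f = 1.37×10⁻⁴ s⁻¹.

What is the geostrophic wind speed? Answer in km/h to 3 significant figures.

267 km/h

Pressure gradient: |∂P/∂n| = 1300 Pa / 136000 m = 9.56×10⁻³ Pa/m
Geostrophic balance (pressure-gradient force = Coriolis force):
V_g = (1/(fρ)) |∂P/∂n| = 9.56×10⁻³ / (1.37×10⁻⁴ × 0.939) = 74.3 m/s
Converting: 74.3 m/s × 3.6 = 267 km/h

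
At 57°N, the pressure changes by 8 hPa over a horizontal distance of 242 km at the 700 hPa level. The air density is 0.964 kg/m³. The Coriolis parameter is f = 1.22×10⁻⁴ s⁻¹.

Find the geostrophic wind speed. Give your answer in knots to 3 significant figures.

Pressure gradient: |∂P/∂n| = 800 Pa / 242000 m = 3.31×10⁻³ Pa/m
Geostrophic balance (pressure-gradient force = Coriolis force):
V_g = (1/(fρ)) |∂P/∂n| = 3.31×10⁻³ / (1.22×10⁻⁴ × 0.964) = 28.1 m/s
Converting: 28.1 m/s × 1.944 = 54.6 knots

54.6 knots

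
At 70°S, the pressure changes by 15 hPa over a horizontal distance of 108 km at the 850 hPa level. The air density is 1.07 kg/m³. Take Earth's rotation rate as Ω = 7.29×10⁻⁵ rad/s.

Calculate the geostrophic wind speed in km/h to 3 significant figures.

341 km/h

Coriolis parameter at 70°S:
f = 2Ω sin φ = 2 × 7.29×10⁻⁵ × sin 70° = 1.37×10⁻⁴ s⁻¹
Pressure gradient: |∂P/∂n| = 1500 Pa / 108000 m = 1.39×10⁻² Pa/m
Geostrophic balance (pressure-gradient force = Coriolis force):
V_g = (1/(fρ)) |∂P/∂n| = 1.39×10⁻² / (1.37×10⁻⁴ × 1.07) = 94.7 m/s
Converting: 94.7 m/s × 3.6 = 341 km/h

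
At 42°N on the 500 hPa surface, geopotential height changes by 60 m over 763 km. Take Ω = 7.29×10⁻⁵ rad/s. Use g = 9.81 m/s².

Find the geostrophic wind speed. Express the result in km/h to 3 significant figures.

28.5 km/h

Coriolis parameter at 42°N:
f = 2Ω sin φ = 2 × 7.29×10⁻⁵ × sin 42° = 9.76×10⁻⁵ s⁻¹
Height gradient: |∂Z/∂n| = 60 m / 763000 m = 7.86×10⁻⁵
On a pressure surface, geostrophic balance gives V_g = (g/f)|∂Z/∂n|:
V_g = 9.81 × 7.86×10⁻⁵ / 9.76×10⁻⁵ = 7.91 m/s
Converting: 7.91 m/s × 3.6 = 28.5 km/h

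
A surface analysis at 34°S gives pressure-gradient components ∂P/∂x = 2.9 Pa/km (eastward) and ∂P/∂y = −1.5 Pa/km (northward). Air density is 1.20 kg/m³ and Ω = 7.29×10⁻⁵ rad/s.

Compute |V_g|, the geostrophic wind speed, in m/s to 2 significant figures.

Coriolis parameter at 34°S:
f = 2Ω sin φ = 2 × 7.29×10⁻⁵ × sin 34° = 8.15×10⁻⁵ s⁻¹
In the Southern Hemisphere f is negative: f = −8.15×10⁻⁵ s⁻¹.
Component geostrophic relations (x east, y north):
u_g = −(1/(fρ)) ∂P/∂y,  v_g = (1/(fρ)) ∂P/∂x
u_g = −(−1.5×10⁻³)/(−8.15×10⁻⁵ × 1.20) = −15.3 m/s;  v_g = (2.9×10⁻³)/(−8.15×10⁻⁵ × 1.20) = −29.6 m/s
|V_g| = √(u_g² + v_g²) = 33.4 m/s

33 m/s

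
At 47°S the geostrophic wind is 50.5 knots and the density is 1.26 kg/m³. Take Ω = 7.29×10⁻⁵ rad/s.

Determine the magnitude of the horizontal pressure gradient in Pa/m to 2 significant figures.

Coriolis parameter at 47°S:
f = 2Ω sin φ = 2 × 7.29×10⁻⁵ × sin 47° = 1.07×10⁻⁴ s⁻¹
Wind speed in SI: 50.5 knots = 26.0 m/s
Geostrophic balance rearranged: |∂P/∂n| = f ρ V_g
|∂P/∂n| = 1.07×10⁻⁴ × 1.26 × 26.0 = 3.49×10⁻³ Pa/m

3.5×10⁻³ Pa/m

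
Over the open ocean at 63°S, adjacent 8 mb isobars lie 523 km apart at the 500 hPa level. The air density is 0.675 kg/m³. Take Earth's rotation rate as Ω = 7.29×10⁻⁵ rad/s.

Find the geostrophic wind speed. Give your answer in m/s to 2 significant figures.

17 m/s

Coriolis parameter at 63°S:
f = 2Ω sin φ = 2 × 7.29×10⁻⁵ × sin 63° = 1.30×10⁻⁴ s⁻¹
Pressure gradient: |∂P/∂n| = 800 Pa / 523000 m = 1.53×10⁻³ Pa/m
Geostrophic balance (pressure-gradient force = Coriolis force):
V_g = (1/(fρ)) |∂P/∂n| = 1.53×10⁻³ / (1.30×10⁻⁴ × 0.675) = 17.4 m/s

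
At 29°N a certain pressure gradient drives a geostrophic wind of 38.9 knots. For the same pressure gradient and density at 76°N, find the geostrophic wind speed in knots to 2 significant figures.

With the same pressure gradient and density, V_g ∝ 1/f ∝ 1/sin φ.
V₂ = V₁ · sin φ₁ / sin φ₂ = 38.9 × sin 29° / sin 76°
V₂ = 38.9 × 0.4848/0.9703 = 19 knots

19 knots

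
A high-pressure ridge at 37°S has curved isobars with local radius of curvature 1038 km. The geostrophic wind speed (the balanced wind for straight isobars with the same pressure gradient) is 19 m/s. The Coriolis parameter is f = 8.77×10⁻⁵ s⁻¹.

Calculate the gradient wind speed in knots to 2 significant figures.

53 knots

Around a high, pressure-gradient force acts outward with centrifugal, so Coriolis balances both:
fV = (1/ρ)|∂P/∂n| + V²/R  →  V² − fR·V + fR·V_g = 0
With fR = 8.77×10⁻⁵ × 1038×10³ m = 91.0 m/s:
V = [fR − √((fR)² − 4 fR V_g)]/2 = [91.0 − √(91.0² − 4×91.0×19)]/2 = 27 m/s
Supergeostrophic (V > V_g = 19 m/s), as expected around a high.
Converting: 27 m/s × 1.944 = 53 knots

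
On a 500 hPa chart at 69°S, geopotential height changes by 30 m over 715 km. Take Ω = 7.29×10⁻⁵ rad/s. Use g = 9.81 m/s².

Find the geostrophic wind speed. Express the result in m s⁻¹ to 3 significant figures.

Coriolis parameter at 69°S:
f = 2Ω sin φ = 2 × 7.29×10⁻⁵ × sin 69° = 1.36×10⁻⁴ s⁻¹
Height gradient: |∂Z/∂n| = 30 m / 715000 m = 4.20×10⁻⁵
On a pressure surface, geostrophic balance gives V_g = (g/f)|∂Z/∂n|:
V_g = 9.81 × 4.20×10⁻⁵ / 1.36×10⁻⁴ = 3.02 m/s

3.02 m s⁻¹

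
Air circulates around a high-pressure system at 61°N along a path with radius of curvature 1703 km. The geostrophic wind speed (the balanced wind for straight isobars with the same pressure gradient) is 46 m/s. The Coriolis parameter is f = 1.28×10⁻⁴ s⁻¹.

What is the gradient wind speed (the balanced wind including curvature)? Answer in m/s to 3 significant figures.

Around a high, pressure-gradient force acts outward with centrifugal, so Coriolis balances both:
fV = (1/ρ)|∂P/∂n| + V²/R  →  V² − fR·V + fR·V_g = 0
With fR = 1.28×10⁻⁴ × 1703×10³ m = 218 m/s:
V = [fR − √((fR)² − 4 fR V_g)]/2 = [218 − √(218² − 4×218×46)]/2 = 66 m/s
Supergeostrophic (V > V_g = 46 m/s), as expected around a high.

66.0 m/s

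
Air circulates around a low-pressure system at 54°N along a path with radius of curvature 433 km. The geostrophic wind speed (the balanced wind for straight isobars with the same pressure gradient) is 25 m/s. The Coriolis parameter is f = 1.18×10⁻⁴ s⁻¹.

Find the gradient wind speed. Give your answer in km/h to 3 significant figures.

66.2 km/h

Around a low, centrifugal force acts outward with Coriolis, so pressure-gradient force balances both:
(1/ρ)|∂P/∂n| = fV + V²/R  →  V² + fR·V − fR·V_g = 0
With fR = 1.18×10⁻⁴ × 433×10³ m = 51.1 m/s:
V = [−fR + √((fR)² + 4 fR V_g)]/2 = [−51.1 + √(51.1² + 4×51.1×25)]/2 = 18.4 m/s
Subgeostrophic (V < V_g = 25 m/s), as expected around a low.
Converting: 18.4 m/s × 3.6 = 66.2 km/h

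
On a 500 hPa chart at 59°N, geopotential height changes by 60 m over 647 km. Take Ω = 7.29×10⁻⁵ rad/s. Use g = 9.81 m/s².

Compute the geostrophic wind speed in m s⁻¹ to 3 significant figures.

Coriolis parameter at 59°N:
f = 2Ω sin φ = 2 × 7.29×10⁻⁵ × sin 59° = 1.25×10⁻⁴ s⁻¹
Height gradient: |∂Z/∂n| = 60 m / 647000 m = 9.27×10⁻⁵
On a pressure surface, geostrophic balance gives V_g = (g/f)|∂Z/∂n|:
V_g = 9.81 × 9.27×10⁻⁵ / 1.25×10⁻⁴ = 7.28 m/s

7.28 m s⁻¹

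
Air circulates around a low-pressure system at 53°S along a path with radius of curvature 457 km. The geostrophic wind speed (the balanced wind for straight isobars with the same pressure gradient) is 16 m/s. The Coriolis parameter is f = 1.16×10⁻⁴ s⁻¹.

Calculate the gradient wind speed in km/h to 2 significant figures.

Around a low, centrifugal force acts outward with Coriolis, so pressure-gradient force balances both:
(1/ρ)|∂P/∂n| = fV + V²/R  →  V² + fR·V − fR·V_g = 0
With fR = 1.16×10⁻⁴ × 457×10³ m = 53.0 m/s:
V = [−fR + √((fR)² + 4 fR V_g)]/2 = [−53.0 + √(53.0² + 4×53.0×16)]/2 = 12.9 m/s
Subgeostrophic (V < V_g = 16 m/s), as expected around a low.
Converting: 12.9 m/s × 3.6 = 46 km/h

46 km/h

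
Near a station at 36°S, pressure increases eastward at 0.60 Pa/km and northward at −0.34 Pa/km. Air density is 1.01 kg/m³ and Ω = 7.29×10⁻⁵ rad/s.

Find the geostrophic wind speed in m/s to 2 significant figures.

8.0 m/s

Coriolis parameter at 36°S:
f = 2Ω sin φ = 2 × 7.29×10⁻⁵ × sin 36° = 8.57×10⁻⁵ s⁻¹
In the Southern Hemisphere f is negative: f = −8.57×10⁻⁵ s⁻¹.
Component geostrophic relations (x east, y north):
u_g = −(1/(fρ)) ∂P/∂y,  v_g = (1/(fρ)) ∂P/∂x
u_g = −(−0.34×10⁻³)/(−8.57×10⁻⁵ × 1.01) = −3.93 m/s;  v_g = (0.60×10⁻³)/(−8.57×10⁻⁵ × 1.01) = −6.93 m/s
|V_g| = √(u_g² + v_g²) = 7.97 m/s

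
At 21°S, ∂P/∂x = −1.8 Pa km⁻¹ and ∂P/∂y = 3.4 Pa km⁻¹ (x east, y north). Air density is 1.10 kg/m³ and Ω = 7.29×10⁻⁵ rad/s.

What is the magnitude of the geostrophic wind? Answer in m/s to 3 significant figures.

66.9 m/s

Coriolis parameter at 21°S:
f = 2Ω sin φ = 2 × 7.29×10⁻⁵ × sin 21° = 5.23×10⁻⁵ s⁻¹
In the Southern Hemisphere f is negative: f = −5.23×10⁻⁵ s⁻¹.
Component geostrophic relations (x east, y north):
u_g = −(1/(fρ)) ∂P/∂y,  v_g = (1/(fρ)) ∂P/∂x
u_g = −(3.4×10⁻³)/(−5.23×10⁻⁵ × 1.10) = 59.2 m/s;  v_g = (−1.8×10⁻³)/(−5.23×10⁻⁵ × 1.10) = 31.3 m/s
|V_g| = √(u_g² + v_g²) = 66.9 m/s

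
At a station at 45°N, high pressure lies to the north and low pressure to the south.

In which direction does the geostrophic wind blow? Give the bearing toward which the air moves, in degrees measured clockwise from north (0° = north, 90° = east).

270°

The pressure-gradient force points toward the south (bearing 180°).
Geostrophic balance: in the Northern Hemisphere the Coriolis force deflects motion to the right, so the geostrophic wind blows 90° to the right of the pressure-gradient force (low pressure on the left).
Rotating 180° by 90° clockwise gives 270° — the wind blows toward the west.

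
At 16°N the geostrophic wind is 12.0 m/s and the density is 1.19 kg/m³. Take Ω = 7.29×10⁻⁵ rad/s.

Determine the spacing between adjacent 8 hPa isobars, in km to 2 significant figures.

1400 km

Coriolis parameter at 16°N:
f = 2Ω sin φ = 2 × 7.29×10⁻⁵ × sin 16° = 4.02×10⁻⁵ s⁻¹
Geostrophic balance rearranged: |∂P/∂n| = f ρ V_g
|∂P/∂n| = 4.02×10⁻⁵ × 1.19 × 12.0 = 5.74×10⁻⁴ Pa/m
Isobar spacing: Δn = ΔP/|∂P/∂n| = 800 Pa / 5.74×10⁻⁴ Pa/m = 1394011 m ≈ 1400 km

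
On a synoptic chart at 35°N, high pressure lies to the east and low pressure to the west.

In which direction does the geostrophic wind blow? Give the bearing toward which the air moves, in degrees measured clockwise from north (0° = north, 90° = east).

The pressure-gradient force points toward the west (bearing 270°).
Geostrophic balance: in the Northern Hemisphere the Coriolis force deflects motion to the right, so the geostrophic wind blows 90° to the right of the pressure-gradient force (low pressure on the left).
Rotating 270° by 90° clockwise gives 000° — the wind blows toward the north.

000°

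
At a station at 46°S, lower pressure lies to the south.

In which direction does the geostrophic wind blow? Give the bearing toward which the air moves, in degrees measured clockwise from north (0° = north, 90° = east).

The pressure-gradient force points toward the south (bearing 180°).
Geostrophic balance: in the Southern Hemisphere the Coriolis force deflects motion to the left, so the geostrophic wind blows 90° to the left of the pressure-gradient force (low pressure on the right).
Rotating 180° by 90° counterclockwise gives 090° — the wind blows toward the east.

090°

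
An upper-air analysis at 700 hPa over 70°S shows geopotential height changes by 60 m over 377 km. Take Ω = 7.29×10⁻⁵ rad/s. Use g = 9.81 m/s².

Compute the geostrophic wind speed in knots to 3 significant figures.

22.2 knots

Coriolis parameter at 70°S:
f = 2Ω sin φ = 2 × 7.29×10⁻⁵ × sin 70° = 1.37×10⁻⁴ s⁻¹
Height gradient: |∂Z/∂n| = 60 m / 377000 m = 1.59×10⁻⁴
On a pressure surface, geostrophic balance gives V_g = (g/f)|∂Z/∂n|:
V_g = 9.81 × 1.59×10⁻⁴ / 1.37×10⁻⁴ = 11.4 m/s
Converting: 11.4 m/s × 1.944 = 22.2 knots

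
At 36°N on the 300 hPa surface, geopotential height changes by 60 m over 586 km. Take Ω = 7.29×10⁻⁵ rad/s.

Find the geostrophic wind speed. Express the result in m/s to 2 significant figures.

Coriolis parameter at 36°N:
f = 2Ω sin φ = 2 × 7.29×10⁻⁵ × sin 36° = 8.57×10⁻⁵ s⁻¹
Height gradient: |∂Z/∂n| = 60 m / 586000 m = 1.02×10⁻⁴
On a pressure surface, geostrophic balance gives V_g = (g/f)|∂Z/∂n|:
V_g = 9.81 × 1.02×10⁻⁴ / 8.57×10⁻⁵ = 11.7 m/s

12 m/s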